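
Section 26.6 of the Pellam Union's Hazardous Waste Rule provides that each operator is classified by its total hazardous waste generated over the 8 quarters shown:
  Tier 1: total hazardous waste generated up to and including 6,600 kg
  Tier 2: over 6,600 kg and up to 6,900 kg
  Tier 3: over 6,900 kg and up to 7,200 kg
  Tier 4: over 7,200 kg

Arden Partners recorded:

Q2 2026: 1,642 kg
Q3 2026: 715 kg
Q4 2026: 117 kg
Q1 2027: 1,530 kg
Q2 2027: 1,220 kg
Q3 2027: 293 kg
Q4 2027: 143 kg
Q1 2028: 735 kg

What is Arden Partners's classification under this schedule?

Total hazardous waste generated: 1,642 kg + 715 kg + 117 kg + 1,530 kg + 1,220 kg + 293 kg + 143 kg + 735 kg = 6,395 kg.
6,395 kg ≤ 6,600 kg, so Tier 1 applies.

Tier 1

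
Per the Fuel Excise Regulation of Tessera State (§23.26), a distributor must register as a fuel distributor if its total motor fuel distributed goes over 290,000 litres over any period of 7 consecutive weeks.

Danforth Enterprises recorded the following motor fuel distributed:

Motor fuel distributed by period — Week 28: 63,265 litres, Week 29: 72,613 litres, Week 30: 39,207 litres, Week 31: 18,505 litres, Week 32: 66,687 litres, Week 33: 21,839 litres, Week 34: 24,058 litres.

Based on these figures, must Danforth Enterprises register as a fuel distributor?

Total motor fuel distributed: 63,265 litres + 72,613 litres + 39,207 litres + 18,505 litres + 66,687 litres + 21,839 litres + 24,058 litres = 306,174 litres.
306,174 litres > 290,000 litres, so the threshold is exceeded.

Yes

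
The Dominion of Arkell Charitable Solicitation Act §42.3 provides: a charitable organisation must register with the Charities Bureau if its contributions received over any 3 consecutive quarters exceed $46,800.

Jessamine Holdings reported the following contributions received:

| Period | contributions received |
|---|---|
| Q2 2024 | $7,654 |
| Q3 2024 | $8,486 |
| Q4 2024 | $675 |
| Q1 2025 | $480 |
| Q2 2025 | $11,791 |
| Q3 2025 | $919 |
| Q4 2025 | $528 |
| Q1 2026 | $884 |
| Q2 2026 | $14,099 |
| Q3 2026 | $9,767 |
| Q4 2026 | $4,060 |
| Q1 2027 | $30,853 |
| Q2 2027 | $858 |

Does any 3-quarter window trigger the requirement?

No

Q2 2024–Q4 2024: $7,654 + $8,486 + $675 = $16,815 (under)
Q3 2024–Q1 2025: $8,486 + $675 + $480 = $9,641 (under)
Q4 2024–Q2 2025: $675 + $480 + $11,791 = $12,946 (under)
Q1 2025–Q3 2025: $480 + $11,791 + $919 = $13,190 (under)
Q2 2025–Q4 2025: $11,791 + $919 + $528 = $13,238 (under)
Q3 2025–Q1 2026: $919 + $528 + $884 = $2,331 (under)
Q4 2025–Q2 2026: $528 + $884 + $14,099 = $15,511 (under)
Q1 2026–Q3 2026: $884 + $14,099 + $9,767 = $24,750 (under)
Q2 2026–Q4 2026: $14,099 + $9,767 + $4,060 = $27,926 (under)
Q3 2026–Q1 2027: $9,767 + $4,060 + $30,853 = $44,680 (under)
Q4 2026–Q2 2027: $4,060 + $30,853 + $858 = $35,771 (under)
No window exceeds $46,800.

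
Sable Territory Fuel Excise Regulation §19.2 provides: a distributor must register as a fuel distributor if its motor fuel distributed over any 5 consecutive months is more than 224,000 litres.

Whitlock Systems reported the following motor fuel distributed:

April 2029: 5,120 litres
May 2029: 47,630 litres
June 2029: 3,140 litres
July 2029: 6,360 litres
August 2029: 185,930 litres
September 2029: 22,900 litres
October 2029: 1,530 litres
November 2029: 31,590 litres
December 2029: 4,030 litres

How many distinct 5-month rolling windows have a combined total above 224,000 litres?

April 2029–August 2029: 5,120 litres + 47,630 litres + 3,140 litres + 6,360 litres + 185,930 litres = 248,180 litres (over)
May 2029–September 2029: 47,630 litres + 3,140 litres + 6,360 litres + 185,930 litres + 22,900 litres = 265,960 litres (over)
June 2029–October 2029: 3,140 litres + 6,360 litres + 185,930 litres + 22,900 litres + 1,530 litres = 219,860 litres (under)
July 2029–November 2029: 6,360 litres + 185,930 litres + 22,900 litres + 1,530 litres + 31,590 litres = 248,310 litres (over)
August 2029–December 2029: 185,930 litres + 22,900 litres + 1,530 litres + 31,590 litres + 4,030 litres = 245,980 litres (over)
4 windows exceed the threshold.

4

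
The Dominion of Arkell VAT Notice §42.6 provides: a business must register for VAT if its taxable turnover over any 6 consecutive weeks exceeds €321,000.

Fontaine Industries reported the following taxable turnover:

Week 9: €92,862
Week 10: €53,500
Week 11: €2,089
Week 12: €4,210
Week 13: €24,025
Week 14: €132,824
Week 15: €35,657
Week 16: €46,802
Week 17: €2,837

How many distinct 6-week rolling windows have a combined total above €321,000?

Week 9–Week 14: €92,862 + €53,500 + €2,089 + €4,210 + €24,025 + €132,824 = €309,510 (under)
Week 10–Week 15: €53,500 + €2,089 + €4,210 + €24,025 + €132,824 + €35,657 = €252,305 (under)
Week 11–Week 16: €2,089 + €4,210 + €24,025 + €132,824 + €35,657 + €46,802 = €245,607 (under)
Week 12–Week 17: €4,210 + €24,025 + €132,824 + €35,657 + €46,802 + €2,837 = €246,355 (under)
0 windows exceed the threshold.

0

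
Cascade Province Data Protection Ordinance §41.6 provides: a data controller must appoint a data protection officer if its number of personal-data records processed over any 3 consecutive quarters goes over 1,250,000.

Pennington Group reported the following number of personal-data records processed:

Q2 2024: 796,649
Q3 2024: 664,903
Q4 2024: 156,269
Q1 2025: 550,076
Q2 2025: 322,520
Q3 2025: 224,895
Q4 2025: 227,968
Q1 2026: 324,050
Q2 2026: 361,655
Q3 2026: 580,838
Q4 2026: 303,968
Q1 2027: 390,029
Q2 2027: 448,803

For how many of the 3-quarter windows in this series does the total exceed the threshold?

Q2 2024–Q4 2024: 796,649 + 664,903 + 156,269 = 1,617,821 (over)
Q3 2024–Q1 2025: 664,903 + 156,269 + 550,076 = 1,371,248 (over)
Q4 2024–Q2 2025: 156,269 + 550,076 + 322,520 = 1,028,865 (under)
Q1 2025–Q3 2025: 550,076 + 322,520 + 224,895 = 1,097,491 (under)
Q2 2025–Q4 2025: 322,520 + 224,895 + 227,968 = 775,383 (under)
Q3 2025–Q1 2026: 224,895 + 227,968 + 324,050 = 776,913 (under)
Q4 2025–Q2 2026: 227,968 + 324,050 + 361,655 = 913,673 (under)
Q1 2026–Q3 2026: 324,050 + 361,655 + 580,838 = 1,266,543 (over)
Q2 2026–Q4 2026: 361,655 + 580,838 + 303,968 = 1,246,461 (under)
Q3 2026–Q1 2027: 580,838 + 303,968 + 390,029 = 1,274,835 (over)
Q4 2026–Q2 2027: 303,968 + 390,029 + 448,803 = 1,142,800 (under)
4 windows exceed the threshold.

4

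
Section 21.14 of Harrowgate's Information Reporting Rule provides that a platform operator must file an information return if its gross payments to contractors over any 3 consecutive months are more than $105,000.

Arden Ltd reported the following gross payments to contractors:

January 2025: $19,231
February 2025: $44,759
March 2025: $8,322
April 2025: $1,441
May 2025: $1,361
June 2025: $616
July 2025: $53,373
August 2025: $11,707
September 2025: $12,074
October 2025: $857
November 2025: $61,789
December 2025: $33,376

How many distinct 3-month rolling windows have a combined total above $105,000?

January 2025–March 2025: $19,231 + $44,759 + $8,322 = $72,312 (under)
February 2025–April 2025: $44,759 + $8,322 + $1,441 = $54,522 (under)
March 2025–May 2025: $8,322 + $1,441 + $1,361 = $11,124 (under)
April 2025–June 2025: $1,441 + $1,361 + $616 = $3,418 (under)
May 2025–July 2025: $1,361 + $616 + $53,373 = $55,350 (under)
June 2025–August 2025: $616 + $53,373 + $11,707 = $65,696 (under)
July 2025–September 2025: $53,373 + $11,707 + $12,074 = $77,154 (under)
August 2025–October 2025: $11,707 + $12,074 + $857 = $24,638 (under)
September 2025–November 2025: $12,074 + $857 + $61,789 = $74,720 (under)
October 2025–December 2025: $857 + $61,789 + $33,376 = $96,022 (under)
0 windows exceed the threshold.

0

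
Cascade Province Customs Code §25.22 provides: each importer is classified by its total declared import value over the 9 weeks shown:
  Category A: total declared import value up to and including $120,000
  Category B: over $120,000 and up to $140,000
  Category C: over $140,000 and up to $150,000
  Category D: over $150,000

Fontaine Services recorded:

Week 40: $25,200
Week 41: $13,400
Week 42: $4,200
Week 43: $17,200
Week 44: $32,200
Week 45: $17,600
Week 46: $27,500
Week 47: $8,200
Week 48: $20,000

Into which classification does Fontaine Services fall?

Category D

Total declared import value: $25,200 + $13,400 + $4,200 + $17,200 + $32,200 + $17,600 + $27,500 + $8,200 + $20,000 = $165,500.
$165,500 > $150,000, so Category D applies.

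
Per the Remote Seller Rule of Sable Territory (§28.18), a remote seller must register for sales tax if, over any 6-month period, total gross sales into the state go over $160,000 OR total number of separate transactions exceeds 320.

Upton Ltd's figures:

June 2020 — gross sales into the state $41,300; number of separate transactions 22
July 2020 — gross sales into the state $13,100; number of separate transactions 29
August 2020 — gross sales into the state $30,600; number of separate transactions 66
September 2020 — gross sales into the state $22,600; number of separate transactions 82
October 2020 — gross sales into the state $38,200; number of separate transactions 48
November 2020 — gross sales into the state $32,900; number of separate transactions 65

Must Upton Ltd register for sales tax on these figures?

Yes

Total gross sales into the state: $41,300 + $13,100 + $30,600 + $22,600 + $38,200 + $32,900 = $178,700 (> $160,000).
Total number of separate transactions: 22 + 29 + 66 + 82 + 48 + 65 = 312 (≤ 320).
The test is 'or': at least one threshold is exceeded.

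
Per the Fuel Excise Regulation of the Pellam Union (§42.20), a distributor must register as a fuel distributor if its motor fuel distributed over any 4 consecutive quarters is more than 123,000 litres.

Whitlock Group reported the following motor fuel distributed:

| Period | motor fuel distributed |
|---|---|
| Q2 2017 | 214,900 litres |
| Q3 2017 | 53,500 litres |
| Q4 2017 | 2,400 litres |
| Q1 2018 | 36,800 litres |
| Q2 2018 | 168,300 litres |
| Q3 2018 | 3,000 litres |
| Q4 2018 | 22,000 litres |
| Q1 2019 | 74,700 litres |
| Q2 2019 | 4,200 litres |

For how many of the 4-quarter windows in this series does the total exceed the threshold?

5

Q2 2017–Q1 2018: 214,900 litres + 53,500 litres + 2,400 litres + 36,800 litres = 307,600 litres (over)
Q3 2017–Q2 2018: 53,500 litres + 2,400 litres + 36,800 litres + 168,300 litres = 261,000 litres (over)
Q4 2017–Q3 2018: 2,400 litres + 36,800 litres + 168,300 litres + 3,000 litres = 210,500 litres (over)
Q1 2018–Q4 2018: 36,800 litres + 168,300 litres + 3,000 litres + 22,000 litres = 230,100 litres (over)
Q2 2018–Q1 2019: 168,300 litres + 3,000 litres + 22,000 litres + 74,700 litres = 268,000 litres (over)
Q3 2018–Q2 2019: 3,000 litres + 22,000 litres + 74,700 litres + 4,200 litres = 103,900 litres (under)
5 windows exceed the threshold.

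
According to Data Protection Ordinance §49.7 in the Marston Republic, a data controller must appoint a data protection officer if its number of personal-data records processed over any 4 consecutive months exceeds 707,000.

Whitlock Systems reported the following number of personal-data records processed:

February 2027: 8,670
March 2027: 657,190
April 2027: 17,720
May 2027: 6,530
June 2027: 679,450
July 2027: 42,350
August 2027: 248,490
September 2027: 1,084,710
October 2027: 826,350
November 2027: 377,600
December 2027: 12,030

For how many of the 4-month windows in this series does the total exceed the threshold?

7

February 2027–May 2027: 8,670 + 657,190 + 17,720 + 6,530 = 690,110 (under)
March 2027–June 2027: 657,190 + 17,720 + 6,530 + 679,450 = 1,360,890 (over)
April 2027–July 2027: 17,720 + 6,530 + 679,450 + 42,350 = 746,050 (over)
May 2027–August 2027: 6,530 + 679,450 + 42,350 + 248,490 = 976,820 (over)
June 2027–September 2027: 679,450 + 42,350 + 248,490 + 1,084,710 = 2,055,000 (over)
July 2027–October 2027: 42,350 + 248,490 + 1,084,710 + 826,350 = 2,201,900 (over)
August 2027–November 2027: 248,490 + 1,084,710 + 826,350 + 377,600 = 2,537,150 (over)
September 2027–December 2027: 1,084,710 + 826,350 + 377,600 + 12,030 = 2,300,690 (over)
7 windows exceed the threshold.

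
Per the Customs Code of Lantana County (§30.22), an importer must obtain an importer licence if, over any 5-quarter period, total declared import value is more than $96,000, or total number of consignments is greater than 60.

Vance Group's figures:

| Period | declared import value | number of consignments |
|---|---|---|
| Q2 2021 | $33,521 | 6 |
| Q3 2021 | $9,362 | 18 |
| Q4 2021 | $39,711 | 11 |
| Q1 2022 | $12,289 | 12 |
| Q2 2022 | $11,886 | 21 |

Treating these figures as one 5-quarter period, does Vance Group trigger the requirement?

Yes

Total declared import value: $33,521 + $9,362 + $39,711 + $12,289 + $11,886 = $106,769 (> $96,000).
Total number of consignments: 6 + 18 + 11 + 12 + 21 = 68 (> 60).
The test is 'or': at least one threshold is exceeded.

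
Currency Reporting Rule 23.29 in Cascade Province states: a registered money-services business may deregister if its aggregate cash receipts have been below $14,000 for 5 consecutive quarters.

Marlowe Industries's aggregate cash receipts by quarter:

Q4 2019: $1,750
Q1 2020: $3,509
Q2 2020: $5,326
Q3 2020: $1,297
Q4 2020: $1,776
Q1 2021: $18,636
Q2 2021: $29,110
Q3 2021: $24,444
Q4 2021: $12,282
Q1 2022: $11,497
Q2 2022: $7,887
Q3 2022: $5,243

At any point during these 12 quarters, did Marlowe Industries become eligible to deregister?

Yes

Quarters below $14,000: Q4 2019, Q1 2020, Q2 2020, Q3 2020, Q4 2020, Q4 2021, Q1 2022, Q2 2022, Q3 2022.
Longest run of consecutive quarters below the threshold: 5.
5 ≥ 5, so Marlowe Industries became eligible.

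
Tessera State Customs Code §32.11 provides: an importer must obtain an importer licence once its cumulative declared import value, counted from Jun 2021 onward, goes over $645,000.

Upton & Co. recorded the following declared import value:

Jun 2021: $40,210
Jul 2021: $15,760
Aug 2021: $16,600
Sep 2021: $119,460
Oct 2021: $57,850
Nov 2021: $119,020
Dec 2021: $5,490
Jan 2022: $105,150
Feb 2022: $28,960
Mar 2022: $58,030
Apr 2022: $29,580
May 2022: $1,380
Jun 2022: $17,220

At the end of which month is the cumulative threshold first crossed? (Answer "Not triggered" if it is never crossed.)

Through Jun 2021: $40,210
Through Jul 2021: $55,970
Through Aug 2021: $72,570
Through Sep 2021: $192,030
Through Oct 2021: $249,880
Through Nov 2021: $368,900
Through Dec 2021: $374,390
Through Jan 2022: $479,540
Through Feb 2022: $508,500
Through Mar 2022: $566,530
Through Apr 2022: $596,110
Through May 2022: $597,490
Through Jun 2022: $614,710
Final cumulative total $614,710 ≤ $645,000; the threshold is never exceeded.

Not triggered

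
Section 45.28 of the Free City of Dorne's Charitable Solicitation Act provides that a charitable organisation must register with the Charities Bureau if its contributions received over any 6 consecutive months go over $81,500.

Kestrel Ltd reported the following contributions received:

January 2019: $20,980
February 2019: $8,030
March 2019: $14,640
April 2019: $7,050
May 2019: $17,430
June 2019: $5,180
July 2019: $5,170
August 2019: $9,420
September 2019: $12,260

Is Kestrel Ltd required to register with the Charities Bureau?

No

January 2019–June 2019: $20,980 + $8,030 + $14,640 + $7,050 + $17,430 + $5,180 = $73,310 (under)
February 2019–July 2019: $8,030 + $14,640 + $7,050 + $17,430 + $5,180 + $5,170 = $57,500 (under)
March 2019–August 2019: $14,640 + $7,050 + $17,430 + $5,180 + $5,170 + $9,420 = $58,890 (under)
April 2019–September 2019: $7,050 + $17,430 + $5,180 + $5,170 + $9,420 + $12,260 = $56,510 (under)
No window exceeds $81,500.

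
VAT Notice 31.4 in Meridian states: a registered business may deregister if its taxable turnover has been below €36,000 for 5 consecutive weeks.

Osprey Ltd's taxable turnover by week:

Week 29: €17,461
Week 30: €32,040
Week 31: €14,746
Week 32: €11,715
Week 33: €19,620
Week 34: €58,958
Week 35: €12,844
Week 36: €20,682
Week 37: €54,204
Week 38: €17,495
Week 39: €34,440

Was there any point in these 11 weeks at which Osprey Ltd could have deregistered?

Yes

Weeks below €36,000: Week 29, Week 30, Week 31, Week 32, Week 33, Week 35, Week 36, Week 38, Week 39.
Longest run of consecutive weeks below the threshold: 5.
5 ≥ 5, so Osprey Ltd became eligible.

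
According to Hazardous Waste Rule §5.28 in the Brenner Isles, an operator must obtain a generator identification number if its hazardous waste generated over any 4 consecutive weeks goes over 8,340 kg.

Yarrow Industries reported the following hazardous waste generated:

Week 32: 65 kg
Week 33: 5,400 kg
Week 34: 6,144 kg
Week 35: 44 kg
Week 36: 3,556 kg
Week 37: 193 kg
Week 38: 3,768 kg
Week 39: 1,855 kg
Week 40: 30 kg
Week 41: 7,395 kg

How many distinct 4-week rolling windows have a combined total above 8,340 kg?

Week 32–Week 35: 65 kg + 5,400 kg + 6,144 kg + 44 kg = 11,653 kg (over)
Week 33–Week 36: 5,400 kg + 6,144 kg + 44 kg + 3,556 kg = 15,144 kg (over)
Week 34–Week 37: 6,144 kg + 44 kg + 3,556 kg + 193 kg = 9,937 kg (over)
Week 35–Week 38: 44 kg + 3,556 kg + 193 kg + 3,768 kg = 7,561 kg (under)
Week 36–Week 39: 3,556 kg + 193 kg + 3,768 kg + 1,855 kg = 9,372 kg (over)
Week 37–Week 40: 193 kg + 3,768 kg + 1,855 kg + 30 kg = 5,846 kg (under)
Week 38–Week 41: 3,768 kg + 1,855 kg + 30 kg + 7,395 kg = 13,048 kg (over)
5 windows exceed the threshold.

5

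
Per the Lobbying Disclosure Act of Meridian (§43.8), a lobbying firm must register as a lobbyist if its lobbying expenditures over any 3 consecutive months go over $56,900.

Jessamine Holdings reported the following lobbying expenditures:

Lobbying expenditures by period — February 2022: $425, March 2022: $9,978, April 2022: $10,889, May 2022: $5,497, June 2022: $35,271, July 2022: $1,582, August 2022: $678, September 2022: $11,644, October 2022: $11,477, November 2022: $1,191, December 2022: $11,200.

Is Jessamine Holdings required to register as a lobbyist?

No

February 2022–April 2022: $425 + $9,978 + $10,889 = $21,292 (under)
March 2022–May 2022: $9,978 + $10,889 + $5,497 = $26,364 (under)
April 2022–June 2022: $10,889 + $5,497 + $35,271 = $51,657 (under)
May 2022–July 2022: $5,497 + $35,271 + $1,582 = $42,350 (under)
June 2022–August 2022: $35,271 + $1,582 + $678 = $37,531 (under)
July 2022–September 2022: $1,582 + $678 + $11,644 = $13,904 (under)
August 2022–October 2022: $678 + $11,644 + $11,477 = $23,799 (under)
September 2022–November 2022: $11,644 + $11,477 + $1,191 = $24,312 (under)
October 2022–December 2022: $11,477 + $1,191 + $11,200 = $23,868 (under)
No window exceeds $56,900.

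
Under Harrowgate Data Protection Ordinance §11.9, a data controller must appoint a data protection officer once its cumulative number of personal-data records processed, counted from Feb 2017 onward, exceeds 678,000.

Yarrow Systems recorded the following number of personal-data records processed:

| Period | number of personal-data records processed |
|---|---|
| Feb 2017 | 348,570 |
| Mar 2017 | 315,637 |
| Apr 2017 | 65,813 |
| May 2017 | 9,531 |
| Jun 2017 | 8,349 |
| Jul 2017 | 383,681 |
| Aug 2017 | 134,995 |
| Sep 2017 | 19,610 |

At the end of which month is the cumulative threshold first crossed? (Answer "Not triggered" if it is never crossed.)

Apr 2017

Through Feb 2017: 348,570
Through Mar 2017: 664,207
Through Apr 2017: 730,020 ← exceeds threshold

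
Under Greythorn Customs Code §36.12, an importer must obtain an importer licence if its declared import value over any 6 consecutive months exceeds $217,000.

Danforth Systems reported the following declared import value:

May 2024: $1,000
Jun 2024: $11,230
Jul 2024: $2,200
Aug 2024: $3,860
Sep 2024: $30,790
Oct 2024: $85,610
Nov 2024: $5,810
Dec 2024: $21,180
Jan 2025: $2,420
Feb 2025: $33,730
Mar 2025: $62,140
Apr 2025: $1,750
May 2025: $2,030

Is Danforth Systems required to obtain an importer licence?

May 2024–Oct 2024: $1,000 + $11,230 + $2,200 + $3,860 + $30,790 + $85,610 = $134,690 (under)
Jun 2024–Nov 2024: $11,230 + $2,200 + $3,860 + $30,790 + $85,610 + $5,810 = $139,500 (under)
Jul 2024–Dec 2024: $2,200 + $3,860 + $30,790 + $85,610 + $5,810 + $21,180 = $149,450 (under)
Aug 2024–Jan 2025: $3,860 + $30,790 + $85,610 + $5,810 + $21,180 + $2,420 = $149,670 (under)
Sep 2024–Feb 2025: $30,790 + $85,610 + $5,810 + $21,180 + $2,420 + $33,730 = $179,540 (under)
Oct 2024–Mar 2025: $85,610 + $5,810 + $21,180 + $2,420 + $33,730 + $62,140 = $210,890 (under)
Nov 2024–Apr 2025: $5,810 + $21,180 + $2,420 + $33,730 + $62,140 + $1,750 = $127,030 (under)
Dec 2024–May 2025: $21,180 + $2,420 + $33,730 + $62,140 + $1,750 + $2,030 = $123,250 (under)
No window exceeds $217,000.

No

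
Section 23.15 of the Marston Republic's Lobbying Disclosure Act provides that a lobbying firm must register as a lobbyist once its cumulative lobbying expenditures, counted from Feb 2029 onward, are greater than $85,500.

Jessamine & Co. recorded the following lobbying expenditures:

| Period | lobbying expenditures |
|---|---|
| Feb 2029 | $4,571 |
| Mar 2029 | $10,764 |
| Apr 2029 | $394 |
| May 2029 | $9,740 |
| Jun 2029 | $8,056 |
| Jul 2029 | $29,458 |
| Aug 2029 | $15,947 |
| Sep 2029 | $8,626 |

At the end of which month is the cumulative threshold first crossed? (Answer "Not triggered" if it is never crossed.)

Sep 2029

Through Feb 2029: $4,571
Through Mar 2029: $15,335
Through Apr 2029: $15,729
Through May 2029: $25,469
Through Jun 2029: $33,525
Through Jul 2029: $62,983
Through Aug 2029: $78,930
Through Sep 2029: $87,556 ← exceeds threshold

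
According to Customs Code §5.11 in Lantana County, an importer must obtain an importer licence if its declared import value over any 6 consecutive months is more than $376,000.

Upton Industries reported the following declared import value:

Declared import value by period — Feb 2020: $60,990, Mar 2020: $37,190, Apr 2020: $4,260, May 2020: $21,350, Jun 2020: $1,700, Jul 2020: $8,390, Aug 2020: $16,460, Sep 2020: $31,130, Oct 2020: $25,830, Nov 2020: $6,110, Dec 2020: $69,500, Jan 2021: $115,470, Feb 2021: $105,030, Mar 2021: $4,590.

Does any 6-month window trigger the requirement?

Feb 2020–Jul 2020: $60,990 + $37,190 + $4,260 + $21,350 + $1,700 + $8,390 = $133,880 (under)
Mar 2020–Aug 2020: $37,190 + $4,260 + $21,350 + $1,700 + $8,390 + $16,460 = $89,350 (under)
Apr 2020–Sep 2020: $4,260 + $21,350 + $1,700 + $8,390 + $16,460 + $31,130 = $83,290 (under)
May 2020–Oct 2020: $21,350 + $1,700 + $8,390 + $16,460 + $31,130 + $25,830 = $104,860 (under)
Jun 2020–Nov 2020: $1,700 + $8,390 + $16,460 + $31,130 + $25,830 + $6,110 = $89,620 (under)
Jul 2020–Dec 2020: $8,390 + $16,460 + $31,130 + $25,830 + $6,110 + $69,500 = $157,420 (under)
Aug 2020–Jan 2021: $16,460 + $31,130 + $25,830 + $6,110 + $69,500 + $115,470 = $264,500 (under)
Sep 2020–Feb 2021: $31,130 + $25,830 + $6,110 + $69,500 + $115,470 + $105,030 = $353,070 (under)
Oct 2020–Mar 2021: $25,830 + $6,110 + $69,500 + $115,470 + $105,030 + $4,590 = $326,530 (under)
No window exceeds $376,000.

No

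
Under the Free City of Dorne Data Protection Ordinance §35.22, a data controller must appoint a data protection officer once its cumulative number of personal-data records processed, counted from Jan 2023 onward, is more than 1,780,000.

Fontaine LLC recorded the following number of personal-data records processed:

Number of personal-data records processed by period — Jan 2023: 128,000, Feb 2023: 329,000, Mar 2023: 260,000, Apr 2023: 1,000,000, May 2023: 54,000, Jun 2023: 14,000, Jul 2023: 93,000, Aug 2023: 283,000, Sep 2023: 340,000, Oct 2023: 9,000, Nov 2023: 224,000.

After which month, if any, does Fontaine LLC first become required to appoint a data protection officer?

Jun 2023

Through Jan 2023: 128,000
Through Feb 2023: 457,000
Through Mar 2023: 717,000
Through Apr 2023: 1,717,000
Through May 2023: 1,771,000
Through Jun 2023: 1,785,000 ← exceeds threshold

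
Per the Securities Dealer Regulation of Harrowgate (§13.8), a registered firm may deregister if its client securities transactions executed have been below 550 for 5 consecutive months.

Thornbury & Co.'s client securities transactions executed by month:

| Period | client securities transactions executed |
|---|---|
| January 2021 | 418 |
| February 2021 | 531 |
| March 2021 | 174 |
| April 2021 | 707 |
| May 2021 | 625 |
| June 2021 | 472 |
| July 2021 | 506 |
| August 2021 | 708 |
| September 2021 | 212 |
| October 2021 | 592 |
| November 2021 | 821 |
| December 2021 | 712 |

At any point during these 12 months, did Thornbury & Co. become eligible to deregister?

No

Months below 550: January 2021, February 2021, March 2021, June 2021, July 2021, September 2021.
Longest run of consecutive months below the threshold: 3.
3 < 5, so Thornbury & Co. never became eligible.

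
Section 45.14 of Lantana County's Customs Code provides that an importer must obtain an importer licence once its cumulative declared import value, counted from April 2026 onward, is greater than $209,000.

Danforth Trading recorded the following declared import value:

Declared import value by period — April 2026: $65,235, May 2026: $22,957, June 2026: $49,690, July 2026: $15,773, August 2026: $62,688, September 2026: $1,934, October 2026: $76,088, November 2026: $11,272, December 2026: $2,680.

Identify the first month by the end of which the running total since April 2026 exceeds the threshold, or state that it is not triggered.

Through April 2026: $65,235
Through May 2026: $88,192
Through June 2026: $137,882
Through July 2026: $153,655
Through August 2026: $216,343 ← exceeds threshold

August 2026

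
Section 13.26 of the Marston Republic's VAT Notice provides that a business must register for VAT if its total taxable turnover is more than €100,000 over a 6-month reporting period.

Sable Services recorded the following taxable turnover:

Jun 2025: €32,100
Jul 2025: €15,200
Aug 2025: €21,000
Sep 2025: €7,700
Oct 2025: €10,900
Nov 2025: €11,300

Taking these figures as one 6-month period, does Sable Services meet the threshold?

Total taxable turnover: €32,100 + €15,200 + €21,000 + €7,700 + €10,900 + €11,300 = €98,200.
€98,200 ≤ €100,000, so the threshold is not exceeded.

No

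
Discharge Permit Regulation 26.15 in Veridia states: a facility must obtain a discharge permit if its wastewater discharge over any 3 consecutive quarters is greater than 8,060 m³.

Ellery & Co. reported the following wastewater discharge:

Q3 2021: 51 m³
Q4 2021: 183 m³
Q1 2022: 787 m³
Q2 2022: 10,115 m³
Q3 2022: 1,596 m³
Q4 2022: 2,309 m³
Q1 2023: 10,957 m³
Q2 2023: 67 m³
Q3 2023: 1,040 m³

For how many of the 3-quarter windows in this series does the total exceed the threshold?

Q3 2021–Q1 2022: 51 m³ + 183 m³ + 787 m³ = 1,021 m³ (under)
Q4 2021–Q2 2022: 183 m³ + 787 m³ + 10,115 m³ = 11,085 m³ (over)
Q1 2022–Q3 2022: 787 m³ + 10,115 m³ + 1,596 m³ = 12,498 m³ (over)
Q2 2022–Q4 2022: 10,115 m³ + 1,596 m³ + 2,309 m³ = 14,020 m³ (over)
Q3 2022–Q1 2023: 1,596 m³ + 2,309 m³ + 10,957 m³ = 14,862 m³ (over)
Q4 2022–Q2 2023: 2,309 m³ + 10,957 m³ + 67 m³ = 13,333 m³ (over)
Q1 2023–Q3 2023: 10,957 m³ + 67 m³ + 1,040 m³ = 12,064 m³ (over)
6 windows exceed the threshold.

6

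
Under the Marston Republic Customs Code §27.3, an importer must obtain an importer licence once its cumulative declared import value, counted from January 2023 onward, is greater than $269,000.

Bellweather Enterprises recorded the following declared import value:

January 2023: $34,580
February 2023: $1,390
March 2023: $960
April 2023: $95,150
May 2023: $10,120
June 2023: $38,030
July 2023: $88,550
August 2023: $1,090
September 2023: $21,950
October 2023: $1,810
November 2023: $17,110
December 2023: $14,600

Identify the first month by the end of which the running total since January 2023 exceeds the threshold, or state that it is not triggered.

Through January 2023: $34,580
Through February 2023: $35,970
Through March 2023: $36,930
Through April 2023: $132,080
Through May 2023: $142,200
Through June 2023: $180,230
Through July 2023: $268,780
Through August 2023: $269,870 ← exceeds threshold

August 2023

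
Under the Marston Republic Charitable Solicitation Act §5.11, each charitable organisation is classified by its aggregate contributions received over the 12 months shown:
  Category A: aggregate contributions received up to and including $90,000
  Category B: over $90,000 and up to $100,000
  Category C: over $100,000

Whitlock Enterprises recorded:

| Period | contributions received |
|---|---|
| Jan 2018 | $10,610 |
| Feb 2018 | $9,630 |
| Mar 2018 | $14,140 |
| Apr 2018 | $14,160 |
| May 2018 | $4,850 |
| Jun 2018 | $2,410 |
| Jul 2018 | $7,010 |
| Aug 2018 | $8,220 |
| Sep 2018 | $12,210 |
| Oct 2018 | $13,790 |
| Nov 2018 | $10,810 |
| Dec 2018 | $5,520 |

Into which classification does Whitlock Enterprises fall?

Category C

Aggregate contributions received: $10,610 + $9,630 + $14,140 + $14,160 + $4,850 + $2,410 + $7,010 + $8,220 + $12,210 + $13,790 + $10,810 + $5,520 = $113,360.
$113,360 > $100,000, so Category C applies.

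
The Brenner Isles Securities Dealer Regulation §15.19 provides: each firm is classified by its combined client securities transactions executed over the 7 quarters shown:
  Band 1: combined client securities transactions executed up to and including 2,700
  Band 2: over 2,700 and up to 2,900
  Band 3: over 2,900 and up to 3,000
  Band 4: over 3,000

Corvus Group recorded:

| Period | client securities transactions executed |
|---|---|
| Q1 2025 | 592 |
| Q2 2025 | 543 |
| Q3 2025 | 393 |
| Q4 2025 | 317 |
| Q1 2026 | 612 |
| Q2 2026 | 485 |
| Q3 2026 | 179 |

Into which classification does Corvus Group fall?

Band 4

Combined client securities transactions executed: 592 + 543 + 393 + 317 + 612 + 485 + 179 = 3,121.
3,121 > 3,000, so Band 4 applies.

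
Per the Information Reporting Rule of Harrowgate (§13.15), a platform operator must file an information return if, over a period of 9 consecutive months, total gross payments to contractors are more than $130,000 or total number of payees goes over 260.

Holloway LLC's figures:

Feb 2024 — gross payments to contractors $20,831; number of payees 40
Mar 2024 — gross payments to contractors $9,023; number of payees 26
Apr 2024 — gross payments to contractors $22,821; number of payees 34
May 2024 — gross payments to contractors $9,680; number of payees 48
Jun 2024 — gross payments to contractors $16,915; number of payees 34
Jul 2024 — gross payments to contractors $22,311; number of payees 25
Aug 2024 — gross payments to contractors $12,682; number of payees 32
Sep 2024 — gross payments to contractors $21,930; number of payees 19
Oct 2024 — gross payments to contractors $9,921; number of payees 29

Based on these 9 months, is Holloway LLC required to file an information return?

Total gross payments to contractors: $20,831 + $9,023 + $22,821 + $9,680 + $16,915 + $22,311 + $12,682 + $21,930 + $9,921 = $146,114 (> $130,000).
Total number of payees: 40 + 26 + 34 + 48 + 34 + 25 + 32 + 19 + 29 = 287 (> 260).
The test is 'or': at least one threshold is exceeded.

Yes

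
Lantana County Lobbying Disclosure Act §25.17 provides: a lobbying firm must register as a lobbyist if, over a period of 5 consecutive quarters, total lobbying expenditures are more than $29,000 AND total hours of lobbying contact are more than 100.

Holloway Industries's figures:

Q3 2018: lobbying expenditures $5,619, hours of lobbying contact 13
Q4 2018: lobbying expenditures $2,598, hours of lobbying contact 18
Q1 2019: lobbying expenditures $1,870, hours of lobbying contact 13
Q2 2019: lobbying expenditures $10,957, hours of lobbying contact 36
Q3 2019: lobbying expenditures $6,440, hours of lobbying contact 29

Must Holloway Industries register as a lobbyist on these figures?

No

Total lobbying expenditures: $5,619 + $2,598 + $1,870 + $10,957 + $6,440 = $27,484 (≤ $29,000).
Total hours of lobbying contact: 13 + 18 + 13 + 36 + 29 = 109 (> 100).
The test is 'and': the rule requires both, and at least one is not exceeded.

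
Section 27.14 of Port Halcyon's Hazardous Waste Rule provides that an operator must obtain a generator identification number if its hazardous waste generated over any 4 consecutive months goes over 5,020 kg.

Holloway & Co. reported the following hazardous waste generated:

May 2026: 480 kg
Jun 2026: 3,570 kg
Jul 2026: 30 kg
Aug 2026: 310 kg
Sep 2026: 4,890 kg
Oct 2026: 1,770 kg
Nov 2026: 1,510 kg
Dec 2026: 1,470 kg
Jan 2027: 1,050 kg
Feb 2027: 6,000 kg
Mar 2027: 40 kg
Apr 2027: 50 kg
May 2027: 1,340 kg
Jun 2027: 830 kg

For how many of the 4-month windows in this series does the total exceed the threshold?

May 2026–Aug 2026: 480 kg + 3,570 kg + 30 kg + 310 kg = 4,390 kg (under)
Jun 2026–Sep 2026: 3,570 kg + 30 kg + 310 kg + 4,890 kg = 8,800 kg (over)
Jul 2026–Oct 2026: 30 kg + 310 kg + 4,890 kg + 1,770 kg = 7,000 kg (over)
Aug 2026–Nov 2026: 310 kg + 4,890 kg + 1,770 kg + 1,510 kg = 8,480 kg (over)
Sep 2026–Dec 2026: 4,890 kg + 1,770 kg + 1,510 kg + 1,470 kg = 9,640 kg (over)
Oct 2026–Jan 2027: 1,770 kg + 1,510 kg + 1,470 kg + 1,050 kg = 5,800 kg (over)
Nov 2026–Feb 2027: 1,510 kg + 1,470 kg + 1,050 kg + 6,000 kg = 10,030 kg (over)
Dec 2026–Mar 2027: 1,470 kg + 1,050 kg + 6,000 kg + 40 kg = 8,560 kg (over)
Jan 2027–Apr 2027: 1,050 kg + 6,000 kg + 40 kg + 50 kg = 7,140 kg (over)
Feb 2027–May 2027: 6,000 kg + 40 kg + 50 kg + 1,340 kg = 7,430 kg (over)
Mar 2027–Jun 2027: 40 kg + 50 kg + 1,340 kg + 830 kg = 2,260 kg (under)
9 windows exceed the threshold.

9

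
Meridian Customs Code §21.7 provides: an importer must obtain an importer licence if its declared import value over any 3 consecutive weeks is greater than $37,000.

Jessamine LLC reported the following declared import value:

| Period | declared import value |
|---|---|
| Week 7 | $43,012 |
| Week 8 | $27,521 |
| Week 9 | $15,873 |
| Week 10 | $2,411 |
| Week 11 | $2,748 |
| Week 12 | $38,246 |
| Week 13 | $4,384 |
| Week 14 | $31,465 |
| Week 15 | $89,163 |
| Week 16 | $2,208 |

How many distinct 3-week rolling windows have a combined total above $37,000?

7

Week 7–Week 9: $43,012 + $27,521 + $15,873 = $86,406 (over)
Week 8–Week 10: $27,521 + $15,873 + $2,411 = $45,805 (over)
Week 9–Week 11: $15,873 + $2,411 + $2,748 = $21,032 (under)
Week 10–Week 12: $2,411 + $2,748 + $38,246 = $43,405 (over)
Week 11–Week 13: $2,748 + $38,246 + $4,384 = $45,378 (over)
Week 12–Week 14: $38,246 + $4,384 + $31,465 = $74,095 (over)
Week 13–Week 15: $4,384 + $31,465 + $89,163 = $125,012 (over)
Week 14–Week 16: $31,465 + $89,163 + $2,208 = $122,836 (over)
7 windows exceed the threshold.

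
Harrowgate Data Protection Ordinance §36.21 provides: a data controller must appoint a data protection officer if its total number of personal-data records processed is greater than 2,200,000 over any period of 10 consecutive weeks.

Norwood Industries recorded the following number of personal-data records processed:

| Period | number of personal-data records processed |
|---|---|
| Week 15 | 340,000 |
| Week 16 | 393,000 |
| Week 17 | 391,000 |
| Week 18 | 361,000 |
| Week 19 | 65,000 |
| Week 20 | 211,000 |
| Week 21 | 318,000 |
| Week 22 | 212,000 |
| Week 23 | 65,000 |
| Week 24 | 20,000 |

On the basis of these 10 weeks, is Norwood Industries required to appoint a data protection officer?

Total number of personal-data records processed: 340,000 + 393,000 + 391,000 + 361,000 + 65,000 + 211,000 + 318,000 + 212,000 + 65,000 + 20,000 = 2,376,000.
2,376,000 > 2,200,000, so the threshold is exceeded.

Yes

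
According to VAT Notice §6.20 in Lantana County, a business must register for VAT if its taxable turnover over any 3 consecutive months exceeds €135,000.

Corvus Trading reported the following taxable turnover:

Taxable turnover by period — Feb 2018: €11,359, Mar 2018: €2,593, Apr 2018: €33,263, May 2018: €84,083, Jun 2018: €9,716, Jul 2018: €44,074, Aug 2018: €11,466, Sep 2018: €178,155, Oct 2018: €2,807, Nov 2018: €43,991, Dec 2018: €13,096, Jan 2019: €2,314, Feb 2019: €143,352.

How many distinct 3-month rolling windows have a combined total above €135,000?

5

Feb 2018–Apr 2018: €11,359 + €2,593 + €33,263 = €47,215 (under)
Mar 2018–May 2018: €2,593 + €33,263 + €84,083 = €119,939 (under)
Apr 2018–Jun 2018: €33,263 + €84,083 + €9,716 = €127,062 (under)
May 2018–Jul 2018: €84,083 + €9,716 + €44,074 = €137,873 (over)
Jun 2018–Aug 2018: €9,716 + €44,074 + €11,466 = €65,256 (under)
Jul 2018–Sep 2018: €44,074 + €11,466 + €178,155 = €233,695 (over)
Aug 2018–Oct 2018: €11,466 + €178,155 + €2,807 = €192,428 (over)
Sep 2018–Nov 2018: €178,155 + €2,807 + €43,991 = €224,953 (over)
Oct 2018–Dec 2018: €2,807 + €43,991 + €13,096 = €59,894 (under)
Nov 2018–Jan 2019: €43,991 + €13,096 + €2,314 = €59,401 (under)
Dec 2018–Feb 2019: €13,096 + €2,314 + €143,352 = €158,762 (over)
5 windows exceed the threshold.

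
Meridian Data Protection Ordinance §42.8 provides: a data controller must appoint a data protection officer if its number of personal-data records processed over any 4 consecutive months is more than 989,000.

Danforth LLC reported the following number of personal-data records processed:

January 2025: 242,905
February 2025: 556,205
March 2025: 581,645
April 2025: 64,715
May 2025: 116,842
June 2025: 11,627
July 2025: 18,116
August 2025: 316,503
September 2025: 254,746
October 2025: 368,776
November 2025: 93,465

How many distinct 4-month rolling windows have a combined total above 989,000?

January 2025–April 2025: 242,905 + 556,205 + 581,645 + 64,715 = 1,445,470 (over)
February 2025–May 2025: 556,205 + 581,645 + 64,715 + 116,842 = 1,319,407 (over)
March 2025–June 2025: 581,645 + 64,715 + 116,842 + 11,627 = 774,829 (under)
April 2025–July 2025: 64,715 + 116,842 + 11,627 + 18,116 = 211,300 (under)
May 2025–August 2025: 116,842 + 11,627 + 18,116 + 316,503 = 463,088 (under)
June 2025–September 2025: 11,627 + 18,116 + 316,503 + 254,746 = 600,992 (under)
July 2025–October 2025: 18,116 + 316,503 + 254,746 + 368,776 = 958,141 (under)
August 2025–November 2025: 316,503 + 254,746 + 368,776 + 93,465 = 1,033,490 (over)
3 windows exceed the threshold.

3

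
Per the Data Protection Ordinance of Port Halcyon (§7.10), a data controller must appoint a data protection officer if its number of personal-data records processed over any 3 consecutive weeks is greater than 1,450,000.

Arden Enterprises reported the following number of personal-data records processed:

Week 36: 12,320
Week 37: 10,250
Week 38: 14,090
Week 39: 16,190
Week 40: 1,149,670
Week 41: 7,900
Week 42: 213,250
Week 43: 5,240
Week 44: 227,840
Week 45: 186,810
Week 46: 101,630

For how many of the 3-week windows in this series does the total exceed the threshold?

0

Week 36–Week 38: 12,320 + 10,250 + 14,090 = 36,660 (under)
Week 37–Week 39: 10,250 + 14,090 + 16,190 = 40,530 (under)
Week 38–Week 40: 14,090 + 16,190 + 1,149,670 = 1,179,950 (under)
Week 39–Week 41: 16,190 + 1,149,670 + 7,900 = 1,173,760 (under)
Week 40–Week 42: 1,149,670 + 7,900 + 213,250 = 1,370,820 (under)
Week 41–Week 43: 7,900 + 213,250 + 5,240 = 226,390 (under)
Week 42–Week 44: 213,250 + 5,240 + 227,840 = 446,330 (under)
Week 43–Week 45: 5,240 + 227,840 + 186,810 = 419,890 (under)
Week 44–Week 46: 227,840 + 186,810 + 101,630 = 516,280 (under)
0 windows exceed the threshold.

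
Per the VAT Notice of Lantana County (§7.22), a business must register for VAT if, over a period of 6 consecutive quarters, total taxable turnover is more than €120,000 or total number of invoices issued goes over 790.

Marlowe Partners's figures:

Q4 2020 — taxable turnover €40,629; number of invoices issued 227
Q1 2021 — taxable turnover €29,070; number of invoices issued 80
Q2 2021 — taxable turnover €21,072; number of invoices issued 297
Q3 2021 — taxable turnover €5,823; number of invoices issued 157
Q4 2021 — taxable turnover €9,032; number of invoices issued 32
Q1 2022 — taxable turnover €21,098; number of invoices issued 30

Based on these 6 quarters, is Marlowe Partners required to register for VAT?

Total taxable turnover: €40,629 + €29,070 + €21,072 + €5,823 + €9,032 + €21,098 = €126,724 (> €120,000).
Total number of invoices issued: 227 + 80 + 297 + 157 + 32 + 30 = 823 (> 790).
The test is 'or': at least one threshold is exceeded.

Yes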